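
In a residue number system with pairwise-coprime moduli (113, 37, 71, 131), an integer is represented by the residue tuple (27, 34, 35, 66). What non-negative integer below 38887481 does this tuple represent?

7754087

From x ≡ 27 (mod 113) write x = 27 + 113t. Substituting into x ≡ 34 (mod 37) gives 113t ≡ 7 (mod 37), and since 2⁻¹ ≡ 19 (mod 37), t ≡ 22. Hence x ≡ 27 + 113·22 = 2513 (mod 4181).
From x ≡ 2513 (mod 4181) write x = 2513 + 4181t. Substituting into x ≡ 35 (mod 71) gives 4181t ≡ 7 (mod 71), and since 63⁻¹ ≡ 62 (mod 71), t ≡ 8. Hence x ≡ 2513 + 4181·8 = 35961 (mod 296851).
From x ≡ 35961 (mod 296851) write x = 35961 + 296851t. Substituting into x ≡ 66 (mod 131) gives 296851t ≡ 130 (mod 131), and since 5⁻¹ ≡ 105 (mod 131), t ≡ 26. Hence x ≡ 35961 + 296851·26 = 7754087 (mod 38887481).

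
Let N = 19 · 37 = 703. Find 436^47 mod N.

208

Mod 19: 436 ≡ 18; by Fermat, exponent reduces to 47 mod 18 = 11; 18^11 ≡ 18 (mod 19).
Mod 37: 436 ≡ 29; by Fermat, exponent reduces to 47 mod 36 = 11; 29^11 ≡ 23 (mod 37).
Combine by CRT: x ≡ 18 (mod 19), x ≡ 23 (mod 37) ⇒ x ≡ 208 (mod 703).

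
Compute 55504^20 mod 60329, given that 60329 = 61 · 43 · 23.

Mod 61: 55504 ≡ 55; 55^20 ≡ 47 (mod 61).
Mod 43: 55504 ≡ 34; 34^20 ≡ 24 (mod 43).
Mod 23: 55504 ≡ 5; 5^20 ≡ 12 (mod 23).
Combine by CRT: x ≡ 47 (mod 61), x ≡ 24 (mod 43), x ≡ 12 (mod 23) ⇒ x ≡ 12064 (mod 60329).

12064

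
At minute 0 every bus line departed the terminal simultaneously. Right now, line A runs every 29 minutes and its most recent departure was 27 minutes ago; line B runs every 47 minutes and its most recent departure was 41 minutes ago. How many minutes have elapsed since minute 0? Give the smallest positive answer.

From t ≡ 27 (mod 29) write t = 27 + 29s. Substituting into t ≡ 41 (mod 47) gives 29s ≡ 14 (mod 47), and since 29⁻¹ ≡ 13 (mod 47), s ≡ 41. Hence t ≡ 27 + 29·41 = 1216 (mod 1363).

1216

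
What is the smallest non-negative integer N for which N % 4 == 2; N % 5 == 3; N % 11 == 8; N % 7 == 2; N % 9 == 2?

9578

From N ≡ 2 (mod 4) write N = 2 + 4t. Substituting into N ≡ 3 (mod 5) gives 4t ≡ 1 (mod 5), and since 4⁻¹ ≡ 4 (mod 5), t ≡ 4. Hence N ≡ 2 + 4·4 = 18 (mod 20).
From N ≡ 18 (mod 20) write N = 18 + 20t. Substituting into N ≡ 8 (mod 11) gives 20t ≡ 1 (mod 11), and since 9⁻¹ ≡ 5 (mod 11), t ≡ 5. Hence N ≡ 18 + 20·5 = 118 (mod 220).
From N ≡ 118 (mod 220) write N = 118 + 220t. Substituting into N ≡ 2 (mod 7) gives 220t ≡ 3 (mod 7), and since 3⁻¹ ≡ 5 (mod 7), t ≡ 1. Hence N ≡ 118 + 220·1 = 338 (mod 1540).
From N ≡ 338 (mod 1540) write N = 338 + 1540t. Substituting into N ≡ 2 (mod 9) gives 1540t ≡ 6 (mod 9), and since 1⁻¹ ≡ 1 (mod 9), t ≡ 6. Hence N ≡ 338 + 1540·6 = 9578 (mod 13860).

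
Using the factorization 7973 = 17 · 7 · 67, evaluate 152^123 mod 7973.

Mod 17: 152 ≡ 16; by Fermat, exponent reduces to 123 mod 16 = 11; 16^11 ≡ 16 (mod 17).
Mod 7: 152 ≡ 5; by Fermat, exponent reduces to 123 mod 6 = 3; 5^3 ≡ 6 (mod 7).
Mod 67: 152 ≡ 18; by Fermat, exponent reduces to 123 mod 66 = 57; 18^57 ≡ 5 (mod 67).
Combine by CRT: x ≡ 16 (mod 17), x ≡ 6 (mod 7), x ≡ 5 (mod 67) ⇒ x ≡ 1546 (mod 7973).

1546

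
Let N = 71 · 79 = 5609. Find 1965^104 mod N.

Mod 71: 1965 ≡ 48; by Fermat, exponent reduces to 104 mod 70 = 34; 48^34 ≡ 37 (mod 71).
Mod 79: 1965 ≡ 69; by Fermat, exponent reduces to 104 mod 78 = 26; 69^26 ≡ 1 (mod 79).
Combine by CRT: x ≡ 37 (mod 71), x ≡ 1 (mod 79) ⇒ x ≡ 3161 (mod 5609).

3161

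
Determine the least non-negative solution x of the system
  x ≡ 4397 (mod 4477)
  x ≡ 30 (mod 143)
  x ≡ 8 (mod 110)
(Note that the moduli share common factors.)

331218

gcd(4477, 143) = 11 and 11 | (30 − 4397), so the pair is consistent; merging gives x ≡ 40213 (mod 58201), where 58201 = lcm(4477, 143).
gcd(58201, 110) = 11 and 11 | (8 − 40213), so the pair is consistent; merging gives x ≡ 331218 (mod 582010), where 582010 = lcm(58201, 110).
The solution is unique modulo lcm(4477, 143, 110) = 582010.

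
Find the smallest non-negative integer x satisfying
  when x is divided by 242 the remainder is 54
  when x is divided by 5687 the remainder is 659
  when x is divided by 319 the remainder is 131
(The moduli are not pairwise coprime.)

gcd(242, 5687) = 121 and 121 | (659 − 54), so the pair is consistent; merging gives x ≡ 6346 (mod 11374), where 11374 = lcm(242, 5687).
gcd(11374, 319) = 11 and 11 | (131 − 6346), so the pair is consistent; merging gives x ≡ 154208 (mod 329846), where 329846 = lcm(11374, 319).
The solution is unique modulo lcm(242, 5687, 319) = 329846.

154208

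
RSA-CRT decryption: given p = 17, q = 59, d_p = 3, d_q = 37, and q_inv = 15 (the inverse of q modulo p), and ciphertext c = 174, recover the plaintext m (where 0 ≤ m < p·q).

47

m₁ = c^(d_p) mod p: c ≡ 4 (mod 17), and 4^3 mod 17 = 13.
m₂ = c^(d_q) mod q: c ≡ 56 (mod 59), and 56^37 mod 59 = 47.
h = q_inv·(m₁ − m₂) mod p = 15·(13 − 47) mod 17 = 0.
m = m₂ + h·q = 47 + 0·59 = 47.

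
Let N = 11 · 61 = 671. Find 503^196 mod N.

564

Mod 11: 503 ≡ 8; by Fermat, exponent reduces to 196 mod 10 = 6; 8^6 ≡ 3 (mod 11).
Mod 61: 503 ≡ 15; by Fermat, exponent reduces to 196 mod 60 = 16; 15^16 ≡ 15 (mod 61).
Combine by CRT: x ≡ 3 (mod 11), x ≡ 15 (mod 61) ⇒ x ≡ 564 (mod 671).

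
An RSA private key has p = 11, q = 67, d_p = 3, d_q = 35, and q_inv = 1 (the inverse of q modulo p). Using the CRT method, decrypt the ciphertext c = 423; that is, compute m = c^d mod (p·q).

642

m₁ = c^(d_p) mod p: c ≡ 5 (mod 11), and 5^3 mod 11 = 4.
m₂ = c^(d_q) mod q: c ≡ 21 (mod 67), and 21^35 mod 67 = 39.
h = q_inv·(m₁ − m₂) mod p = 1·(4 − 39) mod 11 = 9.
m = m₂ + h·q = 39 + 9·67 = 642.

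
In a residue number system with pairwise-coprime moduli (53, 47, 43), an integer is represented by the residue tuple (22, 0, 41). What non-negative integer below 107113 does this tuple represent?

The moduli are pairwise coprime; N = 53·47·43 = 107113.
N/53 = 2021; 2021 ≡ 7 (mod 53); 7·38 ≡ 1, so inverse 38.
N/47 = 2279; 2279 ≡ 23 (mod 47); 23·45 ≡ 1, so inverse 45.
N/43 = 2491; 2491 ≡ 40 (mod 43); 40·14 ≡ 1, so inverse 14.
x ≡ 22·2021·38 + 0·2279·45 + 41·2491·14 = 3119390.
3119390 mod 107113 = 13113.

13113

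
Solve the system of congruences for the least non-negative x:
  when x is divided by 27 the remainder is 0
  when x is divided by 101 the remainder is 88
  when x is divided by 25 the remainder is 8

From x ≡ 0 (mod 27) write x = 0 + 27t. Substituting into x ≡ 88 (mod 101) gives 27t ≡ 88 (mod 101), and since 27⁻¹ ≡ 15 (mod 101), t ≡ 7. Hence x ≡ 0 + 27·7 = 189 (mod 2727).
From x ≡ 189 (mod 2727) write x = 189 + 2727t. Substituting into x ≡ 8 (mod 25) gives 2727t ≡ 19 (mod 25), and since 2⁻¹ ≡ 13 (mod 25), t ≡ 22. Hence x ≡ 189 + 2727·22 = 60183 (mod 68175).

60183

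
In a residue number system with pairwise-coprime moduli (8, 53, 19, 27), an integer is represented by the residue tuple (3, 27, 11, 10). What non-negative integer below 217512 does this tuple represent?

76771

The moduli are pairwise coprime; N = 8·53·19·27 = 217512.
N/8 = 27189; 27189 ≡ 5 (mod 8); 5·5 ≡ 1, so inverse 5.
N/53 = 4104; 4104 ≡ 23 (mod 53); 23·30 ≡ 1, so inverse 30.
N/19 = 11448; 11448 ≡ 10 (mod 19); 10·2 ≡ 1, so inverse 2.
N/27 = 8056; 8056 ≡ 10 (mod 27); 10·19 ≡ 1, so inverse 19.
x ≡ 3·27189·5 + 27·4104·30 + 11·11448·2 + 10·8056·19 = 5514571.
5514571 mod 217512 = 76771.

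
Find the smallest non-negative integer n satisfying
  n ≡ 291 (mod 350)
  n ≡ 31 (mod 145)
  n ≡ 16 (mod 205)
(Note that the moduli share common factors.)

46141

gcd(350, 145) = 5 and 5 | (31 − 291), so the pair is consistent; merging gives n ≡ 5541 (mod 10150), where 10150 = lcm(350, 145).
gcd(10150, 205) = 5 and 5 | (16 − 5541), so the pair is consistent; merging gives n ≡ 46141 (mod 416150), where 416150 = lcm(10150, 205).
The solution is unique modulo lcm(350, 145, 205) = 416150.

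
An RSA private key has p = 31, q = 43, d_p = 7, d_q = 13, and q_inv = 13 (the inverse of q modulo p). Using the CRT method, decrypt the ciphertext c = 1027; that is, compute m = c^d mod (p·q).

698

m₁ = c^(d_p) mod p: c ≡ 4 (mod 31), and 4^7 mod 31 = 16.
m₂ = c^(d_q) mod q: c ≡ 38 (mod 43), and 38^13 mod 43 = 10.
h = q_inv·(m₁ − m₂) mod p = 13·(16 − 10) mod 31 = 16.
m = m₂ + h·q = 10 + 16·43 = 698.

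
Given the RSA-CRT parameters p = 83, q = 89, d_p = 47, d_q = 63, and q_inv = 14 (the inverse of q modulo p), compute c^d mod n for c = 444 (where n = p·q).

4983

m₁ = c^(d_p) mod p: c ≡ 29 (mod 83), and 29^47 mod 83 = 3.
m₂ = c^(d_q) mod q: c ≡ 88 (mod 89), and 88^63 mod 89 = 88.
h = q_inv·(m₁ − m₂) mod p = 14·(3 − 88) mod 83 = 55.
m = m₂ + h·q = 88 + 55·89 = 4983.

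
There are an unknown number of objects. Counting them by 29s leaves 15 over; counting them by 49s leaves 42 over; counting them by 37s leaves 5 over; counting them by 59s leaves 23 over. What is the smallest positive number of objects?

690795

The moduli are pairwise coprime; M = 29·49·37·59 = 3102043.
M/29 = 106967; 106967 ≡ 15 (mod 29); 15·2 ≡ 1, so inverse 2.
M/49 = 63307; 63307 ≡ 48 (mod 49); 48·48 ≡ 1, so inverse 48.
M/37 = 83839; 83839 ≡ 34 (mod 37); 34·12 ≡ 1, so inverse 12.
M/59 = 52577; 52577 ≡ 8 (mod 59); 8·37 ≡ 1, so inverse 37.
N ≡ 15·106967·2 + 42·63307·48 + 5·83839·12 + 23·52577·37 = 180609289.
180609289 mod 3102043 = 690795.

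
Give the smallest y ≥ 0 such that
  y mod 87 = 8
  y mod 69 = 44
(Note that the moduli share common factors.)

Combine the congruences pairwise.
gcd(87, 69) = 3 and 3 | (44 − 8), so the pair is consistent; merging gives y ≡ 182 (mod 2001), where 2001 = lcm(87, 69).
The solution is unique modulo lcm(87, 69) = 2001.

182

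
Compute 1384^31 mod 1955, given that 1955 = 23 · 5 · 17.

634

Mod 23: 1384 ≡ 4; by Fermat, exponent reduces to 31 mod 22 = 9; 4^9 ≡ 13 (mod 23).
Mod 5: 1384 ≡ 4; by Fermat, exponent reduces to 31 mod 4 = 3; 4^3 ≡ 4 (mod 5).
Mod 17: 1384 ≡ 7; by Fermat, exponent reduces to 31 mod 16 = 15; 7^15 ≡ 5 (mod 17).
Combine by CRT: x ≡ 13 (mod 23), x ≡ 4 (mod 5), x ≡ 5 (mod 17) ⇒ x ≡ 634 (mod 1955).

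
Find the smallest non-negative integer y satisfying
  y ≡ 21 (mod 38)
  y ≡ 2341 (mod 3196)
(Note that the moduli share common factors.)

31105

Combine the congruences pairwise.
gcd(38, 3196) = 2 and 2 | (2341 − 21), so the pair is consistent; merging gives y ≡ 31105 (mod 60724), where 60724 = lcm(38, 3196).
The solution is unique modulo lcm(38, 3196) = 60724.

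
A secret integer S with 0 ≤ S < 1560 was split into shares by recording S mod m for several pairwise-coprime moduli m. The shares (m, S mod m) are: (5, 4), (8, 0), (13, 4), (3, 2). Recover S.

The moduli are pairwise coprime; N = 5·8·13·3 = 1560.
N/5 = 312; 312 ≡ 2 (mod 5); 2·3 ≡ 1, so inverse 3.
N/8 = 195; 195 ≡ 3 (mod 8); 3·3 ≡ 1, so inverse 3.
N/13 = 120; 120 ≡ 3 (mod 13); 3·9 ≡ 1, so inverse 9.
N/3 = 520; 520 ≡ 1 (mod 3), inverse 1.
S ≡ 4·312·3 + 0·195·3 + 4·120·9 + 2·520·1 = 9104.
9104 mod 1560 = 1304.

1304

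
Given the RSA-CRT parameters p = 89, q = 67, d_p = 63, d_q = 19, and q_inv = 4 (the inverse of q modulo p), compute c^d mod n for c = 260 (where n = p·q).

m₁ = c^(d_p) mod p: c ≡ 82 (mod 89), and 82^63 mod 89 = 59.
m₂ = c^(d_q) mod q: c ≡ 59 (mod 67), and 59^19 mod 67 = 14.
h = q_inv·(m₁ − m₂) mod p = 4·(59 − 14) mod 89 = 2.
m = m₂ + h·q = 14 + 2·67 = 148.

148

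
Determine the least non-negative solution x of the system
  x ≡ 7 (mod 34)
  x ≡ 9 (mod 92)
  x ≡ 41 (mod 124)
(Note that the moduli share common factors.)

8473

Combine the congruences pairwise.
gcd(34, 92) = 2 and 2 | (9 − 7), so the pair is consistent; merging gives x ≡ 653 (mod 1564), where 1564 = lcm(34, 92).
gcd(1564, 124) = 4 and 4 | (41 − 653), so the pair is consistent; merging gives x ≡ 8473 (mod 48484), where 48484 = lcm(1564, 124).
The solution is unique modulo lcm(34, 92, 124) = 48484.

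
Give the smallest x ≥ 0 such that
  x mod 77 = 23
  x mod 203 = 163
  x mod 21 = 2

1178

gcd(77, 203) = 7 and 7 | (163 − 23), so the pair is consistent; merging gives x ≡ 1178 (mod 2233), where 2233 = lcm(77, 203).
gcd(2233, 21) = 7 and 7 | (2 − 1178), so the pair is consistent; merging gives x ≡ 1178 (mod 6699), where 6699 = lcm(2233, 21).
The solution is unique modulo lcm(77, 203, 21) = 6699.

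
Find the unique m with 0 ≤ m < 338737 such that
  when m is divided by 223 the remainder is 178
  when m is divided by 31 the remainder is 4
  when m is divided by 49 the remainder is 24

318622

The moduli are pairwise coprime; N = 223·31·49 = 338737.
N/223 = 1519; 1519 ≡ 181 (mod 223); 181·69 ≡ 1, so inverse 69.
N/31 = 10927; 10927 ≡ 15 (mod 31); 15·29 ≡ 1, so inverse 29.
N/49 = 6913; 6913 ≡ 4 (mod 49); 4·37 ≡ 1, so inverse 37.
m ≡ 178·1519·69 + 4·10927·29 + 24·6913·37 = 26062634.
26062634 mod 338737 = 318622.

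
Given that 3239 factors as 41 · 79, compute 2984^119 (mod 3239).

Mod 41: 2984 ≡ 32; by Fermat, exponent reduces to 119 mod 40 = 39; 32^39 ≡ 9 (mod 41).
Mod 79: 2984 ≡ 61; by Fermat, exponent reduces to 119 mod 78 = 41; 61^41 ≡ 71 (mod 79).
Combine by CRT: x ≡ 9 (mod 41), x ≡ 71 (mod 79) ⇒ x ≡ 624 (mod 3239).

624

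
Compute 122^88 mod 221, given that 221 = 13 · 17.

118

Mod 13: 122 ≡ 5; by Fermat, exponent reduces to 88 mod 12 = 4; 5^4 ≡ 1 (mod 13).
Mod 17: 122 ≡ 3; by Fermat, exponent reduces to 88 mod 16 = 8; 3^8 ≡ 16 (mod 17).
Combine by CRT: x ≡ 1 (mod 13), x ≡ 16 (mod 17) ⇒ x ≡ 118 (mod 221).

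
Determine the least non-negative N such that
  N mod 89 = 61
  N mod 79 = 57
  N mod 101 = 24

419073

From N ≡ 61 (mod 89) write N = 61 + 89t. Substituting into N ≡ 57 (mod 79) gives 89t ≡ 75 (mod 79), and since 10⁻¹ ≡ 8 (mod 79), t ≡ 47. Hence N ≡ 61 + 89·47 = 4244 (mod 7031).
From N ≡ 4244 (mod 7031) write N = 4244 + 7031t. Substituting into N ≡ 24 (mod 101) gives 7031t ≡ 22 (mod 101), and since 62⁻¹ ≡ 44 (mod 101), t ≡ 59. Hence N ≡ 4244 + 7031·59 = 419073 (mod 710131).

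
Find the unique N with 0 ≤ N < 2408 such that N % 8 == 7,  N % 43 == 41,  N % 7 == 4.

1159

The moduli are pairwise coprime; M = 8·43·7 = 2408.
M/8 = 301; 301 ≡ 5 (mod 8); 5·5 ≡ 1, so inverse 5.
M/43 = 56; 56 ≡ 13 (mod 43); 13·10 ≡ 1, so inverse 10.
M/7 = 344; 344 ≡ 1 (mod 7), inverse 1.
N ≡ 7·301·5 + 41·56·10 + 4·344·1 = 34871.
34871 mod 2408 = 1159.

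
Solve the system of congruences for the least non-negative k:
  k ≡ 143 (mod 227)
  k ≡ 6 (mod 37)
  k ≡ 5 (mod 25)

188780

The moduli are pairwise coprime; N = 227·37·25 = 209975.
N/227 = 925; 925 ≡ 17 (mod 227); 17·187 ≡ 1, so inverse 187.
N/37 = 5675; 5675 ≡ 14 (mod 37); 14·8 ≡ 1, so inverse 8.
N/25 = 8399; 8399 ≡ 24 (mod 25); 24·24 ≡ 1, so inverse 24.
k ≡ 143·925·187 + 6·5675·8 + 5·8399·24 = 26015705.
26015705 mod 209975 = 188780.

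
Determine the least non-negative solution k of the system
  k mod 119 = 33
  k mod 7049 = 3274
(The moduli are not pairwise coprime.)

Combine the congruences pairwise.
gcd(119, 7049) = 7 and 7 | (3274 − 33), so the pair is consistent; merging gives k ≡ 116058 (mod 119833), where 119833 = lcm(119, 7049).
The solution is unique modulo lcm(119, 7049) = 119833.

116058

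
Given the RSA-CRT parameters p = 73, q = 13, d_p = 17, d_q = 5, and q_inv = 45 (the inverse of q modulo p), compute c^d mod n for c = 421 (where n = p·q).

226

m₁ = c^(d_p) mod p: c ≡ 56 (mod 73), and 56^17 mod 73 = 7.
m₂ = c^(d_q) mod q: c ≡ 5 (mod 13), and 5^5 mod 13 = 5.
h = q_inv·(m₁ − m₂) mod p = 45·(7 − 5) mod 73 = 17.
m = m₂ + h·q = 5 + 17·13 = 226.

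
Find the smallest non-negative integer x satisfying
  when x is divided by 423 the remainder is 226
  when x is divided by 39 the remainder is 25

Combine the congruences pairwise.
gcd(423, 39) = 3 and 3 | (25 − 226), so the pair is consistent; merging gives x ≡ 649 (mod 5499), where 5499 = lcm(423, 39).
The solution is unique modulo lcm(423, 39) = 5499.

649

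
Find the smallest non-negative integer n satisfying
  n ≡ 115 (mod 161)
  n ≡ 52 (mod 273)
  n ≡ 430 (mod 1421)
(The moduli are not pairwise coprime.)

1168492

gcd(161, 273) = 7 and 7 | (52 − 115), so the pair is consistent; merging gives n ≡ 598 (mod 6279), where 6279 = lcm(161, 273).
gcd(6279, 1421) = 7 and 7 | (430 − 598), so the pair is consistent; merging gives n ≡ 1168492 (mod 1274637), where 1274637 = lcm(6279, 1421).
The solution is unique modulo lcm(161, 273, 1421) = 1274637.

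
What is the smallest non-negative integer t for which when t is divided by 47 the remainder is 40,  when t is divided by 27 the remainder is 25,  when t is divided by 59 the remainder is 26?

72655

The moduli are pairwise coprime; N = 47·27·59 = 74871.
N/47 = 1593; 1593 ≡ 42 (mod 47); 42·28 ≡ 1, so inverse 28.
N/27 = 2773; 2773 ≡ 19 (mod 27); 19·10 ≡ 1, so inverse 10.
N/59 = 1269; 1269 ≡ 30 (mod 59); 30·2 ≡ 1, so inverse 2.
t ≡ 40·1593·28 + 25·2773·10 + 26·1269·2 = 2543398.
2543398 mod 74871 = 72655.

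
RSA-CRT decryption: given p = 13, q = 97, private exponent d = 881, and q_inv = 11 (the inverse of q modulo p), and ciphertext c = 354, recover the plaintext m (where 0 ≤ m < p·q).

1101

d_p = d mod (p−1) = 881 mod 12 = 5; d_q = d mod (q−1) = 17.
m₁ = c^(d_p) mod p: c ≡ 3 (mod 13), and 3^5 mod 13 = 9.
m₂ = c^(d_q) mod q: c ≡ 63 (mod 97), and 63^17 mod 97 = 34.
h = q_inv·(m₁ − m₂) mod p = 11·(9 − 34) mod 13 = 11.
m = m₂ + h·q = 34 + 11·97 = 1101.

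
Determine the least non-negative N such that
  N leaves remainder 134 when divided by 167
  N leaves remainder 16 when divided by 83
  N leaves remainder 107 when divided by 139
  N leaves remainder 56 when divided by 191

255854488

The moduli are pairwise coprime; M = 167·83·139·191 = 367995689.
M/167 = 2203567; 2203567 ≡ 2 (mod 167); 2·84 ≡ 1, so inverse 84.
M/83 = 4433683; 4433683 ≡ 72 (mod 83); 72·15 ≡ 1, so inverse 15.
M/139 = 2647451; 2647451 ≡ 57 (mod 139); 57·100 ≡ 1, so inverse 100.
M/191 = 1926679; 1926679 ≡ 62 (mod 191); 62·114 ≡ 1, so inverse 114.
N ≡ 134·2203567·84 + 16·4433683·15 + 107·2647451·100 + 56·1926679·114 = 66495078508.
66495078508 mod 367995689 = 255854488.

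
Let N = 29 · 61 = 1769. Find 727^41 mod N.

Mod 29: 727 ≡ 2; by Fermat, exponent reduces to 41 mod 28 = 13; 2^13 ≡ 14 (mod 29).
Mod 61: 727 ≡ 56; 56^41 ≡ 57 (mod 61).
Combine by CRT: x ≡ 14 (mod 29), x ≡ 57 (mod 61) ⇒ x ≡ 362 (mod 1769).

362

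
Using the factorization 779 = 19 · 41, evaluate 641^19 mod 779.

52

Mod 19: 641 ≡ 14; by Fermat, exponent reduces to 19 mod 18 = 1; 14^1 ≡ 14 (mod 19).
Mod 41: 641 ≡ 26; 26^19 ≡ 11 (mod 41).
Combine by CRT: x ≡ 14 (mod 19), x ≡ 11 (mod 41) ⇒ x ≡ 52 (mod 779).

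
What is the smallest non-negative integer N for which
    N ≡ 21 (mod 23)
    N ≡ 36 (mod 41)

159

Combine the congruences pairwise.
From N ≡ 21 (mod 23) write N = 21 + 23t. Substituting into N ≡ 36 (mod 41) gives 23t ≡ 15 (mod 41), and since 23⁻¹ ≡ 25 (mod 41), t ≡ 6. Hence N ≡ 21 + 23·6 = 159 (mod 943).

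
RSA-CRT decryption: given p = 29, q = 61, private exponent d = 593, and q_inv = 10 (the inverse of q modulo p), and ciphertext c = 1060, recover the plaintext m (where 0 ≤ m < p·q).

d_p = d mod (p−1) = 593 mod 28 = 5; d_q = d mod (q−1) = 53.
m₁ = c^(d_p) mod p: c ≡ 16 (mod 29), and 16^5 mod 29 = 23.
m₂ = c^(d_q) mod q: c ≡ 23 (mod 61), and 23^53 mod 61 = 33.
h = q_inv·(m₁ − m₂) mod p = 10·(23 − 33) mod 29 = 16.
m = m₂ + h·q = 33 + 16·61 = 1009.

1009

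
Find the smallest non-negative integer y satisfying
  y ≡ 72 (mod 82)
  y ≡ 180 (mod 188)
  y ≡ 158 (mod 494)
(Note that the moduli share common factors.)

1113140

gcd(82, 188) = 2 and 2 | (180 − 72), so the pair is consistent; merging gives y ≡ 3188 (mod 7708), where 7708 = lcm(82, 188).
gcd(7708, 494) = 2 and 2 | (158 − 3188), so the pair is consistent; merging gives y ≡ 1113140 (mod 1903876), where 1903876 = lcm(7708, 494).
The solution is unique modulo lcm(82, 188, 494) = 1903876.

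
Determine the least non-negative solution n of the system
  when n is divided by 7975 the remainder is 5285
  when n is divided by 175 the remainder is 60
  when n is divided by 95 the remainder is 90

412010

gcd(7975, 175) = 25 and 25 | (60 − 5285), so the pair is consistent; merging gives n ≡ 21235 (mod 55825), where 55825 = lcm(7975, 175).
gcd(55825, 95) = 5 and 5 | (90 − 21235), so the pair is consistent; merging gives n ≡ 412010 (mod 1060675), where 1060675 = lcm(55825, 95).
The solution is unique modulo lcm(7975, 175, 95) = 1060675.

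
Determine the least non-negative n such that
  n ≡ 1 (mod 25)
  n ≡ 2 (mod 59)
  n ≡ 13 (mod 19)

From n ≡ 1 (mod 25) write n = 1 + 25t. Substituting into n ≡ 2 (mod 59) gives 25t ≡ 1 (mod 59), and since 25⁻¹ ≡ 26 (mod 59), t ≡ 26. Hence n ≡ 1 + 25·26 = 651 (mod 1475).
From n ≡ 651 (mod 1475) write n = 651 + 1475t. Substituting into n ≡ 13 (mod 19) gives 1475t ≡ 8 (mod 19), and since 12⁻¹ ≡ 8 (mod 19), t ≡ 7. Hence n ≡ 651 + 1475·7 = 10976 (mod 28025).

10976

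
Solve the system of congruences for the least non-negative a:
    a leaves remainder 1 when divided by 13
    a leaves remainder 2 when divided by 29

118

Combine the congruences pairwise.
From a ≡ 1 (mod 13) write a = 1 + 13t. Substituting into a ≡ 2 (mod 29) gives 13t ≡ 1 (mod 29), and since 13⁻¹ ≡ 9 (mod 29), t ≡ 9. Hence a ≡ 1 + 13·9 = 118 (mod 377).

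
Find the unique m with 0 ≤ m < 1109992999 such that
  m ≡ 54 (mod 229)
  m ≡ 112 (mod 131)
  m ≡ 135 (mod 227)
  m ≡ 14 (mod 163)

From m ≡ 54 (mod 229) write m = 54 + 229t. Substituting into m ≡ 112 (mod 131) gives 229t ≡ 58 (mod 131), and since 98⁻¹ ≡ 127 (mod 131), t ≡ 30. Hence m ≡ 54 + 229·30 = 6924 (mod 29999).
From m ≡ 6924 (mod 29999) write m = 6924 + 29999t. Substituting into m ≡ 135 (mod 227) gives 29999t ≡ 21 (mod 227), and since 35⁻¹ ≡ 13 (mod 227), t ≡ 46. Hence m ≡ 6924 + 29999·46 = 1386878 (mod 6809773).
From m ≡ 1386878 (mod 6809773) write m = 1386878 + 6809773t. Substituting into m ≡ 14 (mod 163) gives 6809773t ≡ 103 (mod 163), and since 122⁻¹ ≡ 159 (mod 163), t ≡ 77. Hence m ≡ 1386878 + 6809773·77 = 525739399 (mod 1109992999).

525739399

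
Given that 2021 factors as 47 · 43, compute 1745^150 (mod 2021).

Mod 47: 1745 ≡ 6; by Fermat, exponent reduces to 150 mod 46 = 12; 6^12 ≡ 37 (mod 47).
Mod 43: 1745 ≡ 25; by Fermat, exponent reduces to 150 mod 42 = 24; 25^24 ≡ 16 (mod 43).
Combine by CRT: x ≡ 37 (mod 47), x ≡ 16 (mod 43) ⇒ x ≡ 1306 (mod 2021).

1306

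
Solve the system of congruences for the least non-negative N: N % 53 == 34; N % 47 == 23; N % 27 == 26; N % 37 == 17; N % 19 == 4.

The moduli are pairwise coprime; M = 53·47·27·37·19 = 47281671.
M/53 = 892107; 892107 ≡ 11 (mod 53); 11·29 ≡ 1, so inverse 29.
M/47 = 1005993; 1005993 ≡ 5 (mod 47); 5·19 ≡ 1, so inverse 19.
M/27 = 1751173; 1751173 ≡ 7 (mod 27); 7·4 ≡ 1, so inverse 4.
M/37 = 1277883; 1277883 ≡ 14 (mod 37); 14·8 ≡ 1, so inverse 8.
M/19 = 2488509; 2488509 ≡ 3 (mod 19); 3·13 ≡ 1, so inverse 13.
N ≡ 34·892107·29 + 23·1005993·19 + 26·1751173·4 + 17·1277883·8 + 4·2488509·13 = 1804552991.
1804552991 mod 47281671 = 7849493.

7849493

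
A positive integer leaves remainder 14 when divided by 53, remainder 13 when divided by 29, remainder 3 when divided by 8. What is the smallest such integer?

11091

Combine the congruences pairwise.
From N ≡ 14 (mod 53) write N = 14 + 53t. Substituting into N ≡ 13 (mod 29) gives 53t ≡ 28 (mod 29), and since 24⁻¹ ≡ 23 (mod 29), t ≡ 6. Hence N ≡ 14 + 53·6 = 332 (mod 1537).
From N ≡ 332 (mod 1537) write N = 332 + 1537t. Substituting into N ≡ 3 (mod 8) gives 1537t ≡ 7 (mod 8), and since 1⁻¹ ≡ 1 (mod 8), t ≡ 7. Hence N ≡ 332 + 1537·7 = 11091 (mod 12296).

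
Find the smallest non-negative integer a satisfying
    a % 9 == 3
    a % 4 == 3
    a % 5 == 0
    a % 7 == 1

The moduli are pairwise coprime; N = 9·4·5·7 = 1260.
N/9 = 140; 140 ≡ 5 (mod 9); 5·2 ≡ 1, so inverse 2.
N/4 = 315; 315 ≡ 3 (mod 4); 3·3 ≡ 1, so inverse 3.
N/5 = 252; 252 ≡ 2 (mod 5); 2·3 ≡ 1, so inverse 3.
N/7 = 180; 180 ≡ 5 (mod 7); 5·3 ≡ 1, so inverse 3.
a ≡ 3·140·2 + 3·315·3 + 0·252·3 + 1·180·3 = 4215.
4215 mod 1260 = 435.

435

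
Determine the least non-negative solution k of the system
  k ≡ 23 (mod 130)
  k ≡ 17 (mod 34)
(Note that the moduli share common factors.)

Combine the congruences pairwise.
gcd(130, 34) = 2 and 2 | (17 − 23), so the pair is consistent; merging gives k ≡ 153 (mod 2210), where 2210 = lcm(130, 34).
The solution is unique modulo lcm(130, 34) = 2210.

153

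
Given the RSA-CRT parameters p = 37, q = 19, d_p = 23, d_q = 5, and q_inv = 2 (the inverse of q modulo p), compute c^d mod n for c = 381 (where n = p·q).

m₁ = c^(d_p) mod p: c ≡ 11 (mod 37), and 11^23 mod 37 = 27.
m₂ = c^(d_q) mod q: c ≡ 1 (mod 19), and 1^5 mod 19 = 1.
h = q_inv·(m₁ − m₂) mod p = 2·(27 − 1) mod 37 = 15.
m = m₂ + h·q = 1 + 15·19 = 286.

286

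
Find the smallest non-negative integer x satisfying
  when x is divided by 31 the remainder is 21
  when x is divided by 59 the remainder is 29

796

From x ≡ 21 (mod 31) write x = 21 + 31t. Substituting into x ≡ 29 (mod 59) gives 31t ≡ 8 (mod 59), and since 31⁻¹ ≡ 40 (mod 59), t ≡ 25. Hence x ≡ 21 + 31·25 = 796 (mod 1829).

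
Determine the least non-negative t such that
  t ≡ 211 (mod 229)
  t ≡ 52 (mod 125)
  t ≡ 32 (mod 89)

The moduli are pairwise coprime; N = 229·125·89 = 2547625.
N/229 = 11125; 11125 ≡ 133 (mod 229); 133·31 ≡ 1, so inverse 31.
N/125 = 20381; 20381 ≡ 6 (mod 125); 6·21 ≡ 1, so inverse 21.
N/89 = 28625; 28625 ≡ 56 (mod 89); 56·62 ≡ 1, so inverse 62.
t ≡ 211·11125·31 + 52·20381·21 + 32·28625·62 = 151816677.
151816677 mod 2547625 = 1506802.

1506802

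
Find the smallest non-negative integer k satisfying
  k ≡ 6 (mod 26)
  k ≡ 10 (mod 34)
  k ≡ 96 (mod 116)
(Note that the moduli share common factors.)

16568

gcd(26, 34) = 2 and 2 | (10 − 6), so the pair is consistent; merging gives k ≡ 214 (mod 442), where 442 = lcm(26, 34).
gcd(442, 116) = 2 and 2 | (96 − 214), so the pair is consistent; merging gives k ≡ 16568 (mod 25636), where 25636 = lcm(442, 116).
The solution is unique modulo lcm(26, 34, 116) = 25636.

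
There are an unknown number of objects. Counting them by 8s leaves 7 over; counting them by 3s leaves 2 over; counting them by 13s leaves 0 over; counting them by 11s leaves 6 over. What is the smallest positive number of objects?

2327

The moduli are pairwise coprime; M = 8·3·13·11 = 3432.
M/8 = 429; 429 ≡ 5 (mod 8); 5·5 ≡ 1, so inverse 5.
M/3 = 1144; 1144 ≡ 1 (mod 3), inverse 1.
M/13 = 264; 264 ≡ 4 (mod 13); 4·10 ≡ 1, so inverse 10.
M/11 = 312; 312 ≡ 4 (mod 11); 4·3 ≡ 1, so inverse 3.
N ≡ 7·429·5 + 2·1144·1 + 0·264·10 + 6·312·3 = 22919.
22919 mod 3432 = 2327.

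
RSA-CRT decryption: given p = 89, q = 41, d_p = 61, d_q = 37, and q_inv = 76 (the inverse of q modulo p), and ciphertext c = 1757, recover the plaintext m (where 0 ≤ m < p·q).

1338

m₁ = c^(d_p) mod p: c ≡ 66 (mod 89), and 66^61 mod 89 = 3.
m₂ = c^(d_q) mod q: c ≡ 35 (mod 41), and 35^37 mod 41 = 26.
h = q_inv·(m₁ − m₂) mod p = 76·(3 − 26) mod 89 = 32.
m = m₂ + h·q = 26 + 32·41 = 1338.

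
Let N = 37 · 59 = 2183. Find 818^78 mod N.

Mod 37: 818 ≡ 4; by Fermat, exponent reduces to 78 mod 36 = 6; 4^6 ≡ 26 (mod 37).
Mod 59: 818 ≡ 51; by Fermat, exponent reduces to 78 mod 58 = 20; 51^20 ≡ 4 (mod 59).
Combine by CRT: x ≡ 26 (mod 37), x ≡ 4 (mod 59) ⇒ x ≡ 63 (mod 2183).

63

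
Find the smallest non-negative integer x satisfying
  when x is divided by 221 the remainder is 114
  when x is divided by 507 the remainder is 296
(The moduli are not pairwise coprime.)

gcd(221, 507) = 13 and 13 | (296 − 114), so the pair is consistent; merging gives x ≡ 2324 (mod 8619), where 8619 = lcm(221, 507).
The solution is unique modulo lcm(221, 507) = 8619.

2324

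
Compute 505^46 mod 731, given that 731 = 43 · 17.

236

Mod 43: 505 ≡ 32; by Fermat, exponent reduces to 46 mod 42 = 4; 32^4 ≡ 21 (mod 43).
Mod 17: 505 ≡ 12; by Fermat, exponent reduces to 46 mod 16 = 14; 12^14 ≡ 15 (mod 17).
Combine by CRT: x ≡ 21 (mod 43), x ≡ 15 (mod 17) ⇒ x ≡ 236 (mod 731).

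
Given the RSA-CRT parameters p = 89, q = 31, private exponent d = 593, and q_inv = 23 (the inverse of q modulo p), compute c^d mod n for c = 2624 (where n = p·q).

d_p = d mod (p−1) = 593 mod 88 = 65; d_q = d mod (q−1) = 23.
m₁ = c^(d_p) mod p: c ≡ 43 (mod 89), and 43^65 mod 89 = 82.
m₂ = c^(d_q) mod q: c ≡ 20 (mod 31), and 20^23 mod 31 = 19.
h = q_inv·(m₁ − m₂) mod p = 23·(82 − 19) mod 89 = 25.
m = m₂ + h·q = 19 + 25·31 = 794.

794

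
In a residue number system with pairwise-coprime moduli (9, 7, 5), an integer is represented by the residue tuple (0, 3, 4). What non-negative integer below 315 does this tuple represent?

Combine the congruences pairwise.
From x ≡ 0 (mod 9) write x = 0 + 9t. Substituting into x ≡ 3 (mod 7) gives 9t ≡ 3 (mod 7), and since 2⁻¹ ≡ 4 (mod 7), t ≡ 5. Hence x ≡ 0 + 9·5 = 45 (mod 63).
From x ≡ 45 (mod 63) write x = 45 + 63t. Substituting into x ≡ 4 (mod 5) gives 63t ≡ 4 (mod 5), and since 3⁻¹ ≡ 2 (mod 5), t ≡ 3. Hence x ≡ 45 + 63·3 = 234 (mod 315).

234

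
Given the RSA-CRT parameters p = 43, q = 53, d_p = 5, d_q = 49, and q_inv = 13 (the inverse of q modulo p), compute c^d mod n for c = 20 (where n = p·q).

m₁ = c^(d_p) mod p: c ≡ 20 (mod 43), and 20^5 mod 43 = 26.
m₂ = c^(d_q) mod q: c ≡ 20 (mod 53), and 20^49 mod 53 = 35.
h = q_inv·(m₁ − m₂) mod p = 13·(26 − 35) mod 43 = 12.
m = m₂ + h·q = 35 + 12·53 = 671.

671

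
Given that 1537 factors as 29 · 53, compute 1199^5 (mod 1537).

Mod 29: 1199 ≡ 10; 10^5 ≡ 8 (mod 29).
Mod 53: 1199 ≡ 33; 33^5 ≡ 34 (mod 53).
Combine by CRT: x ≡ 8 (mod 29), x ≡ 34 (mod 53) ⇒ x ≡ 617 (mod 1537).

617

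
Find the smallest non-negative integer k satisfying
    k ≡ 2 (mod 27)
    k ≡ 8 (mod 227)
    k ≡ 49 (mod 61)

164810

Combine the congruences pairwise.
From k ≡ 2 (mod 27) write k = 2 + 27t. Substituting into k ≡ 8 (mod 227) gives 27t ≡ 6 (mod 227), and since 27⁻¹ ≡ 185 (mod 227), t ≡ 202. Hence k ≡ 2 + 27·202 = 5456 (mod 6129).
From k ≡ 5456 (mod 6129) write k = 5456 + 6129t. Substituting into k ≡ 49 (mod 61) gives 6129t ≡ 22 (mod 61), and since 29⁻¹ ≡ 40 (mod 61), t ≡ 26. Hence k ≡ 5456 + 6129·26 = 164810 (mod 373869).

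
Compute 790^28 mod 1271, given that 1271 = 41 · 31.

66

Mod 41: 790 ≡ 11; 11^28 ≡ 25 (mod 41).
Mod 31: 790 ≡ 15; 15^28 ≡ 4 (mod 31).
Combine by CRT: x ≡ 25 (mod 41), x ≡ 4 (mod 31) ⇒ x ≡ 66 (mod 1271).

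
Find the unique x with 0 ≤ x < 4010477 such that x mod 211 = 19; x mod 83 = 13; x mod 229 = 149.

3069436

From x ≡ 19 (mod 211) write x = 19 + 211t. Substituting into x ≡ 13 (mod 83) gives 211t ≡ 77 (mod 83), and since 45⁻¹ ≡ 24 (mod 83), t ≡ 22. Hence x ≡ 19 + 211·22 = 4661 (mod 17513).
From x ≡ 4661 (mod 17513) write x = 4661 + 17513t. Substituting into x ≡ 149 (mod 229) gives 17513t ≡ 68 (mod 229), and since 109⁻¹ ≡ 208 (mod 229), t ≡ 175. Hence x ≡ 4661 + 17513·175 = 3069436 (mod 4010477).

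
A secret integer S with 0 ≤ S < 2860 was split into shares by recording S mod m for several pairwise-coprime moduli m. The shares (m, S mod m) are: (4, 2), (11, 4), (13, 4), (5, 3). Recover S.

2578

The moduli are pairwise coprime; N = 4·11·13·5 = 2860.
N/4 = 715; 715 ≡ 3 (mod 4); 3·3 ≡ 1, so inverse 3.
N/11 = 260; 260 ≡ 7 (mod 11); 7·8 ≡ 1, so inverse 8.
N/13 = 220; 220 ≡ 12 (mod 13); 12·12 ≡ 1, so inverse 12.
N/5 = 572; 572 ≡ 2 (mod 5); 2·3 ≡ 1, so inverse 3.
S ≡ 2·715·3 + 4·260·8 + 4·220·12 + 3·572·3 = 28318.
28318 mod 2860 = 2578.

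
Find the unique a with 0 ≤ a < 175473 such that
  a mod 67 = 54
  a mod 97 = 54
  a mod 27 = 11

13052

Combine the congruences pairwise.
From a ≡ 54 (mod 67) write a = 54 + 67t. Substituting into a ≡ 54 (mod 97) gives 67t ≡ 0 (mod 97), and since 67⁻¹ ≡ 42 (mod 97), t ≡ 0. Hence a ≡ 54 + 67·0 = 54 (mod 6499).
From a ≡ 54 (mod 6499) write a = 54 + 6499t. Substituting into a ≡ 11 (mod 27) gives 6499t ≡ 11 (mod 27), and since 19⁻¹ ≡ 10 (mod 27), t ≡ 2. Hence a ≡ 54 + 6499·2 = 13052 (mod 175473).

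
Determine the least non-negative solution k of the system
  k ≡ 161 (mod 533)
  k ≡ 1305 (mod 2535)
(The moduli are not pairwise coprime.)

44400

gcd(533, 2535) = 13 and 13 | (1305 − 161), so the pair is consistent; merging gives k ≡ 44400 (mod 103935), where 103935 = lcm(533, 2535).
The solution is unique modulo lcm(533, 2535) = 103935.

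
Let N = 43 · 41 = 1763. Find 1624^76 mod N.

Mod 43: 1624 ≡ 33; by Fermat, exponent reduces to 76 mod 42 = 34; 33^34 ≡ 38 (mod 43).
Mod 41: 1624 ≡ 25; by Fermat, exponent reduces to 76 mod 40 = 36; 25^36 ≡ 16 (mod 41).
Combine by CRT: x ≡ 38 (mod 43), x ≡ 16 (mod 41) ⇒ x ≡ 1328 (mod 1763).

1328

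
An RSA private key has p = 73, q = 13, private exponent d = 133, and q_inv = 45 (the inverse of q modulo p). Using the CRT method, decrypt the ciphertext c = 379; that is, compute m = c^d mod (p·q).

418

d_p = d mod (p−1) = 133 mod 72 = 61; d_q = d mod (q−1) = 1.
m₁ = c^(d_p) mod p: c ≡ 14 (mod 73), and 14^61 mod 73 = 53.
m₂ = c^(d_q) mod q: c ≡ 2 (mod 13), and 2^1 mod 13 = 2.
h = q_inv·(m₁ − m₂) mod p = 45·(53 − 2) mod 73 = 32.
m = m₂ + h·q = 2 + 32·13 = 418.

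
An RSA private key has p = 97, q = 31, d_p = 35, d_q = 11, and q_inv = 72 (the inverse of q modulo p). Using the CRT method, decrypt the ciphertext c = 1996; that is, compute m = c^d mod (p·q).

m₁ = c^(d_p) mod p: c ≡ 56 (mod 97), and 56^35 mod 97 = 58.
m₂ = c^(d_q) mod q: c ≡ 12 (mod 31), and 12^11 mod 31 = 21.
h = q_inv·(m₁ − m₂) mod p = 72·(58 − 21) mod 97 = 45.
m = m₂ + h·q = 21 + 45·31 = 1416.

1416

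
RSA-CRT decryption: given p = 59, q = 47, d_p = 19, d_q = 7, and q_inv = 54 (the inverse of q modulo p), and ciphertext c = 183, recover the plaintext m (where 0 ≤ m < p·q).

506

m₁ = c^(d_p) mod p: c ≡ 6 (mod 59), and 6^19 mod 59 = 34.
m₂ = c^(d_q) mod q: c ≡ 42 (mod 47), and 42^7 mod 47 = 36.
h = q_inv·(m₁ − m₂) mod p = 54·(34 − 36) mod 59 = 10.
m = m₂ + h·q = 36 + 10·47 = 506.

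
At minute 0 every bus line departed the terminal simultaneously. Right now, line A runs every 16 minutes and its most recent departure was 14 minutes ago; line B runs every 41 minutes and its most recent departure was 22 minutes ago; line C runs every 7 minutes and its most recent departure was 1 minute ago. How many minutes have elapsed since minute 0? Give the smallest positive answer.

2318

From t ≡ 14 (mod 16) write t = 14 + 16s. Substituting into t ≡ 22 (mod 41) gives 16s ≡ 8 (mod 41), and since 16⁻¹ ≡ 18 (mod 41), s ≡ 21. Hence t ≡ 14 + 16·21 = 350 (mod 656).
From t ≡ 350 (mod 656) write t = 350 + 656s. Substituting into t ≡ 1 (mod 7) gives 656s ≡ 1 (mod 7), and since 5⁻¹ ≡ 3 (mod 7), s ≡ 3. Hence t ≡ 350 + 656·3 = 2318 (mod 4592).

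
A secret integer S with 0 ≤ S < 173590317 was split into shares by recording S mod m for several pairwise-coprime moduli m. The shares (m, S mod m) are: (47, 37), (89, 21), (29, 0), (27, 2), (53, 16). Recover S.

2888516

The moduli are pairwise coprime; N = 47·89·29·27·53 = 173590317.
N/47 = 3693411; 3693411 ≡ 10 (mod 47); 10·33 ≡ 1, so inverse 33.
N/89 = 1950453; 1950453 ≡ 18 (mod 89); 18·5 ≡ 1, so inverse 5.
N/29 = 5985873; 5985873 ≡ 12 (mod 29); 12·17 ≡ 1, so inverse 17.
N/27 = 6429271; 6429271 ≡ 4 (mod 27); 4·7 ≡ 1, so inverse 7.
N/53 = 3275289; 3275289 ≡ 48 (mod 53); 48·21 ≡ 1, so inverse 21.
S ≡ 37·3693411·33 + 21·1950453·5 + 0·5985873·17 + 2·6429271·7 + 16·3275289·21 = 5904959294.
5904959294 mod 173590317 = 2888516.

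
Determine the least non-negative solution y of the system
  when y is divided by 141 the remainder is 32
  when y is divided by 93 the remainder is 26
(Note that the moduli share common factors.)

3839

gcd(141, 93) = 3 and 3 | (26 − 32), so the pair is consistent; merging gives y ≡ 3839 (mod 4371), where 4371 = lcm(141, 93).
The solution is unique modulo lcm(141, 93) = 4371.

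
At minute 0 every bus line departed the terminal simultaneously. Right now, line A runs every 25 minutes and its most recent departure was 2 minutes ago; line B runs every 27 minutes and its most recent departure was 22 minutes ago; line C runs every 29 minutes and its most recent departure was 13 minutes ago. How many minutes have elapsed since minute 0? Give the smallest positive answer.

19327

The moduli are pairwise coprime; N = 25·27·29 = 19575.
N/25 = 783; 783 ≡ 8 (mod 25); 8·22 ≡ 1, so inverse 22.
N/27 = 725; 725 ≡ 23 (mod 27); 23·20 ≡ 1, so inverse 20.
N/29 = 675; 675 ≡ 8 (mod 29); 8·11 ≡ 1, so inverse 11.
t ≡ 2·783·22 + 22·725·20 + 13·675·11 = 449977.
449977 mod 19575 = 19327.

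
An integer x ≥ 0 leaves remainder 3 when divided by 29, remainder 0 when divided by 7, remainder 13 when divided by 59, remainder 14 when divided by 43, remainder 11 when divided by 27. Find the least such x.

8397011

The moduli are pairwise coprime; N = 29·7·59·43·27 = 13905297.
N/29 = 479493; 479493 ≡ 7 (mod 29); 7·25 ≡ 1, so inverse 25.
N/7 = 1986471; 1986471 ≡ 4 (mod 7); 4·2 ≡ 1, so inverse 2.
N/59 = 235683; 235683 ≡ 37 (mod 59); 37·8 ≡ 1, so inverse 8.
N/43 = 323379; 323379 ≡ 19 (mod 43); 19·34 ≡ 1, so inverse 34.
N/27 = 515011; 515011 ≡ 13 (mod 27); 13·25 ≡ 1, so inverse 25.
x ≡ 3·479493·25 + 0·1986471·2 + 13·235683·8 + 14·323379·34 + 11·515011·25 = 356029436.
356029436 mod 13905297 = 8397011.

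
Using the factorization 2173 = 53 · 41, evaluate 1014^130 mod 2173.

Mod 53: 1014 ≡ 7; by Fermat, exponent reduces to 130 mod 52 = 26; 7^26 ≡ 1 (mod 53).
Mod 41: 1014 ≡ 30; by Fermat, exponent reduces to 130 mod 40 = 10; 30^10 ≡ 9 (mod 41).
Combine by CRT: x ≡ 1 (mod 53), x ≡ 9 (mod 41) ⇒ x ≡ 1485 (mod 2173).

1485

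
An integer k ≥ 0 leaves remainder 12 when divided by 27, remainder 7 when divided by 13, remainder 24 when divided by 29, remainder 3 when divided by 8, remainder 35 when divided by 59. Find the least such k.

3488115

The moduli are pairwise coprime; N = 27·13·29·8·59 = 4804488.
N/27 = 177944; 177944 ≡ 14 (mod 27); 14·2 ≡ 1, so inverse 2.
N/13 = 369576; 369576 ≡ 12 (mod 13); 12·12 ≡ 1, so inverse 12.
N/29 = 165672; 165672 ≡ 24 (mod 29); 24·23 ≡ 1, so inverse 23.
N/8 = 600561; 600561 ≡ 1 (mod 8), inverse 1.
N/59 = 81432; 81432 ≡ 12 (mod 59); 12·5 ≡ 1, so inverse 5.
k ≡ 12·177944·2 + 7·369576·12 + 24·165672·23 + 3·600561·1 + 35·81432·5 = 142818267.
142818267 mod 4804488 = 3488115.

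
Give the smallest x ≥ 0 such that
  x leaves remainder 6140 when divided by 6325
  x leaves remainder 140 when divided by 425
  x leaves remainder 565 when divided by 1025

Combine the congruences pairwise.
gcd(6325, 425) = 25 and 25 | (140 − 6140), so the pair is consistent; merging gives x ≡ 12465 (mod 107525), where 107525 = lcm(6325, 425).
gcd(107525, 1025) = 25 and 25 | (565 − 12465), so the pair is consistent; merging gives x ≡ 3990890 (mod 4408525), where 4408525 = lcm(107525, 1025).
The solution is unique modulo lcm(6325, 425, 1025) = 4408525.

3990890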